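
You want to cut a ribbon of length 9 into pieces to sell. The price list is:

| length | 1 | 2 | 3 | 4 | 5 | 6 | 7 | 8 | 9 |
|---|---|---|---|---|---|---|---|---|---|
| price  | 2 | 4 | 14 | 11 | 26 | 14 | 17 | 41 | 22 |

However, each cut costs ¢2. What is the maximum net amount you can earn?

41

Build v[k] bottom-up: v[k] = max over allowed piece i of (p[i] + v[k−i]) − 2 per cut.
v[1] = 2
v[2] = 4
v[3] = 14
v[4] = 14  (first piece 1, then v[3]=14)
v[5] = 26
v[6] = 26  (first piece 1, then v[5]=26)
v[7] = 28  (first piece 2, then v[5]=26)
v[8] = 41
v[9] = 41  (first piece 1, then v[8]=41)
One optimal plan: pieces 8 + 1 (1 cut) → ¢43 − ¢2 = ¢41.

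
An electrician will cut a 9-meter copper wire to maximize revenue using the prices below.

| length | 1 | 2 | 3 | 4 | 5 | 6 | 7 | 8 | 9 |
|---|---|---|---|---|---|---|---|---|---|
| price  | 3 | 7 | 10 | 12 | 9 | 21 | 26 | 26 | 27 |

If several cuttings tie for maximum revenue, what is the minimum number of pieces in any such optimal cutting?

2

Let r[k] be the best obtainable value from length k. For each k, try every first piece i and keep the best of price[i] + r[k−i].
r[1] = 3
r[2] = max(3+3, 7+0) = 7
r[3] = max(3+7, 7+3, 10+0) = 10
r[4] = max(3+10, 7+7, 10+3, 12+0) = 14
r[5] = max(3+14, 7+10, 10+7, 12+3, 9+0) = 17
r[6] = max(3+17, 7+14, 10+10, 12+7, 9+3, 21+0) = 21
r[7] = max(3+21, 7+17, 10+14, …, 21+3, 26+0) = 26
r[8] = max(3+26, 7+21, 10+17, …, 26+3, 26+0) = 29
r[9] = max(3+29, 7+26, 10+21, …, 26+3, 27+0) = 33
Maximum revenue is €33.
Now minimize piece count subject to staying optimal: for each k, pieces[k] = 1 + min over i with p[i]+r[k−i]=r[k] of pieces[k−i].
pieces[6] = 1
pieces[7] = 1
pieces[8] = 2
pieces[9] = 2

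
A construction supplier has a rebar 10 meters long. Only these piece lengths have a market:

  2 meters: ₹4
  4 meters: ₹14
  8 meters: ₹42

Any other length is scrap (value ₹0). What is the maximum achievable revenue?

Let r[k] be the best obtainable value from length k. For each k, try every first piece i and keep the best of price[i] + r[k−i].
r[1] = 0
r[2] = 4
r[3] = 4
r[4] = 14
r[5] = 14
r[6] = 18  (first piece 2, then r[4]=14)
r[7] = 18
r[8] = 42
r[9] = 42
r[10] = 46  (first piece 2, then r[8]=42)
One optimal cutting: 8 + 2 → ₹46.

46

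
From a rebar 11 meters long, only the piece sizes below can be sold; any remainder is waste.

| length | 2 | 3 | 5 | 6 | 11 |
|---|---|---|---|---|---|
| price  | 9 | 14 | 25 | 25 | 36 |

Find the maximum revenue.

Consider every possible first cut. r[k] is the best of p[i]+r[k−i] over all sellable i≤k.
r[1] = 0
r[2] = 9
r[3] = max(9+0, 14+0) = 14
r[4] = max(9+9, 14+0) = 18
r[5] = max(9+14, 14+9, 25+0) = 25
r[6] = max(9+18, 14+14, 25+0, 25+0) = 28
r[7] = max(9+25, 14+18, 25+9, 25+0) = 34
r[8] = max(9+28, 14+25, 25+14, 25+9) = 39
r[9] = max(9+34, 14+28, 25+18, 25+14) = 43
r[10] = max(9+39, 14+34, 25+25, 25+18) = 50
r[11] = max(9+43, 14+39, 25+28, 25+25, 36+0) = 53
One optimal cutting: 5 + 3 + 3 → ₹53.

53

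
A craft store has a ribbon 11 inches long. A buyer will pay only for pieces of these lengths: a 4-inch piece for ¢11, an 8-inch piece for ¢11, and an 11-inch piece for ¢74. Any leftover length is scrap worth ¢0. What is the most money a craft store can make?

74

Consider every possible first cut. f[k] is the best of p[i]+f[k−i] over all sellable i≤k.
f[1] = 0
f[2] = 0
f[3] = 0
f[4] = 11
f[5] = 11
f[6] = 11
f[7] = 11
f[8] = 22  (first piece 4, then f[4]=11)
f[9] = 22
f[10] = 22
f[11] = 74
One optimal cutting: 11 → ¢74.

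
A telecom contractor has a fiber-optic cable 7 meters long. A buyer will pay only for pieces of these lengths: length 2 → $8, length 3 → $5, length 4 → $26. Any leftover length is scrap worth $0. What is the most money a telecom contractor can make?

Let r[k] be the best obtainable value from length k. For each k, try every first piece i and keep the best of price[i] + r[k−i].
r[1] = 0
r[2] = 8
r[3] = 8
r[4] = 26
r[5] = 26
r[6] = 34  (first piece 2, then r[4]=26)
r[7] = 34
One optimal cutting: pieces 4 + 2 with 1 meter of scrap → $34.

34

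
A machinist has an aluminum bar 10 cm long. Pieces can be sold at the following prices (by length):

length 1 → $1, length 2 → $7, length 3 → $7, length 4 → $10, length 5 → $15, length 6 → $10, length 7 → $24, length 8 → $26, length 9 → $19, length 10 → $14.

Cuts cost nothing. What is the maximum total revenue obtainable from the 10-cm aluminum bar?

Build best[k] bottom-up: best[k] = max over allowed piece i of (p[i] + best[k−i]).
best[1] = 1
best[2] = max(1+1, 7+0) = 7
best[3] = max(1+7, 7+1, 7+0) = 8
best[4] = max(1+8, 7+7, 7+1, 10+0) = 14
best[5] = max(1+14, 7+8, 7+7, 10+1, 15+0) = 15
best[6] = max(1+15, 7+14, 7+8, 10+7, 15+1, 10+0) = 21
best[7] = max(1+21, 7+15, 7+14, …, 10+1, 24+0) = 24
best[8] = max(1+24, 7+21, 7+15, …, 24+1, 26+0) = 28
best[9] = max(1+28, 7+24, 7+21, …, 26+1, 19+0) = 31
best[10] = max(1+31, 7+28, 7+24, …, 19+1, 14+0) = 35
One optimal cutting: 2 + 2 + 2 + 2 + 2 → $7 + $7 + $7 + $7 + $7 = $35.

35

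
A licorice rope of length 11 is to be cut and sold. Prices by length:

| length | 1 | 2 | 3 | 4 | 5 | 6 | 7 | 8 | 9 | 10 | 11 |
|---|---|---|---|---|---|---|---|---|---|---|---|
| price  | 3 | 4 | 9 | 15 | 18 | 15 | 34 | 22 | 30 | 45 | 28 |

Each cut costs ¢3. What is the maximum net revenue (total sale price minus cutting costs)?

Let v[k] be the best obtainable value from length k. For each k, try every first piece i and keep the best of price[i] + v[k−i] minus the 3 cut fee when i<k.
v[1] = 3
v[2] = max(3+3-3, 4+0) = 4
v[3] = max(3+4-3, 4+3-3, 9+0) = 9
v[4] = max(3+9-3, 4+4-3, 9+3-3, 15+0) = 15
v[5] = max(3+15-3, 4+9-3, 9+4-3, 15+3-3, 18+0) = 18
v[6] = max(3+18-3, 4+15-3, 9+9-3, 15+4-3, 18+3-3, 15+0) = 18
v[7] = max(3+18-3, 4+18-3, 9+15-3, …, 15+3-3, 34+0) = 34
v[8] = max(3+34-3, 4+18-3, 9+18-3, …, 34+3-3, 22+0) = 34
v[9] = max(3+34-3, 4+34-3, 9+18-3, …, 22+3-3, 30+0) = 35
v[10] = max(3+35-3, 4+34-3, 9+34-3, …, 30+3-3, 45+0) = 45
v[11] = max(3+45-3, 4+35-3, 9+34-3, …, 45+3-3, 28+0) = 46
One optimal plan: pieces 7 + 4 (1 cut) → ¢49 − ¢3 = ¢46.

46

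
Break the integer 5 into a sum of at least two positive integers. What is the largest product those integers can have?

Define prod[k] = max over 1≤i<k of i · max(k−i, prod[k−i]); the inner max lets the remainder stay uncut if that's better.
prod[2] = 1*max(1,0) = 1*1 = 1
prod[3] = 1*max(2,1) = 1*2 = 2
prod[4] = 2*max(2,1) = 2*2 = 4
prod[5] = 2*max(3,2) = 2*3 = 6
One optimal split: 3 + 2; product 3*2 = 6.

6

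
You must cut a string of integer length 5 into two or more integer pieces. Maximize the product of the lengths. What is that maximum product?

6

Fill g[k] for k=2..5: at each k try every first piece i and multiply by the better of (k−i) uncut or g[k−i].
g[2] = 1*max(1,0) = 1*1 = 1
g[3] = 1*max(2,1) = 1*2 = 2
g[4] = 2*max(2,1) = 2*2 = 4
g[5] = 2*max(3,2) = 2*3 = 6
One optimal split: 3 + 2; product 3*2 = 6.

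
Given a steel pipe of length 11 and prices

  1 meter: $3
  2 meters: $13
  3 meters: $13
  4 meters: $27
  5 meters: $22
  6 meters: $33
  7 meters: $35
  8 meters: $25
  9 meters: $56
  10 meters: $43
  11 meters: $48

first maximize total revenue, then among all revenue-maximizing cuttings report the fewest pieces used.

Build r[k] bottom-up: r[k] = max over allowed piece i of (p[i] + r[k−i]).
r[1] = 3
r[2] = max(3+3, 13+0) = 13
r[3] = max(3+13, 13+3, 13+0) = 16
r[4] = max(3+16, 13+13, 13+3, 27+0) = 27
r[5] = max(3+27, 13+16, 13+13, 27+3, 22+0) = 30
r[6] = max(3+30, 13+27, 13+16, 27+13, 22+3, 33+0) = 40
r[7] = max(3+40, 13+30, 13+27, …, 33+3, 35+0) = 43
r[8] = max(3+43, 13+40, 13+30, …, 35+3, 25+0) = 54
r[9] = max(3+54, 13+43, 13+40, …, 25+3, 56+0) = 57
r[10] = max(3+57, 13+54, 13+43, …, 56+3, 43+0) = 67
r[11] = max(3+67, 13+57, 13+54, …, 43+3, 48+0) = 70
Maximum revenue is $70.
Now minimize piece count subject to staying optimal: for each k, pieces[k] = 1 + min over i with p[i]+r[k−i]=r[k] of pieces[k−i].
pieces[8] = 2
pieces[9] = 3
pieces[10] = 3
pieces[11] = 4

4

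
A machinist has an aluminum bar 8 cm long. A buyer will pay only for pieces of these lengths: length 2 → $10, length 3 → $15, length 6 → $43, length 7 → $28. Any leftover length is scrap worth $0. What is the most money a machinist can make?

Let best[k] be the best obtainable value from length k. For each k, try every first piece i and keep the best of price[i] + best[k−i].
best[1] = 0
best[2] = 10
best[3] = max(10+0, 15+0) = 15
best[4] = max(10+10, 15+0) = 20
best[5] = max(10+15, 15+10) = 25
best[6] = max(10+20, 15+15, 43+0) = 43
best[7] = max(10+25, 15+20, 43+0, 28+0) = 43
best[8] = max(10+43, 15+25, 43+10, 28+0) = 53
One optimal cutting: 6 + 2 → $53.

53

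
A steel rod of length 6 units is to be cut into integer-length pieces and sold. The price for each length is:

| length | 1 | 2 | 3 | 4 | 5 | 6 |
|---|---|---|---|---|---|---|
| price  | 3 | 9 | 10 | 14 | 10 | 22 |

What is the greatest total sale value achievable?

27

Build r[k] bottom-up: r[k] = max over allowed piece i of (p[i] + r[k−i]).
r[1] = 3
r[2] = max(3+3, 9+0) = 9
r[3] = max(3+9, 9+3, 10+0) = 12
r[4] = max(3+12, 9+9, 10+3, 14+0) = 18
r[5] = max(3+18, 9+12, 10+9, 14+3, 10+0) = 21
r[6] = max(3+21, 9+18, 10+12, 14+9, 10+3, 22+0) = 27
One optimal cutting: 2 + 2 + 2 → $9 + $9 + $9 = $27.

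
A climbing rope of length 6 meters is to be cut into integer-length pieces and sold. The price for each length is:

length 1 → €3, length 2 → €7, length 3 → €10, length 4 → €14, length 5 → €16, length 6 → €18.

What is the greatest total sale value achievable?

Let best[k] be the best obtainable value from length k. For each k, try every first piece i and keep the best of price[i] + best[k−i].
best[1] = 3
best[2] = max(3+3, 7+0) = 7
best[3] = max(3+7, 7+3, 10+0) = 10
best[4] = max(3+10, 7+7, 10+3, 14+0) = 14
best[5] = max(3+14, 7+10, 10+7, 14+3, 16+0) = 17
best[6] = max(3+17, 7+14, 10+10, 14+7, 16+3, 18+0) = 21
One optimal cutting: 2 + 2 + 2 → €7 + €7 + €7 = €21.

21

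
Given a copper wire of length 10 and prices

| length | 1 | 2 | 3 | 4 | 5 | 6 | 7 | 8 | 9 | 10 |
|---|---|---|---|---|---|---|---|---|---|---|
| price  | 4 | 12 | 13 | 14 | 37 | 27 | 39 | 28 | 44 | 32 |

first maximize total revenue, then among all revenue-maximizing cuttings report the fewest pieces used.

2

Consider every possible first cut. r[k] is the best of p[i]+r[k−i] over all sellable i≤k.
r[1] = 4
r[2] = max(4+4, 12+0) = 12
r[3] = max(4+12, 12+4, 13+0) = 16
r[4] = max(4+16, 12+12, 13+4, 14+0) = 24
r[5] = max(4+24, 12+16, 13+12, 14+4, 37+0) = 37
r[6] = max(4+37, 12+24, 13+16, 14+12, 37+4, 27+0) = 41
r[7] = max(4+41, 12+37, 13+24, …, 27+4, 39+0) = 49
r[8] = max(4+49, 12+41, 13+37, …, 39+4, 28+0) = 53
r[9] = max(4+53, 12+49, 13+41, …, 28+4, 44+0) = 61
r[10] = max(4+61, 12+53, 13+49, …, 44+4, 32+0) = 74
Maximum revenue is €74.
Now minimize piece count subject to staying optimal: for each k, pieces[k] = 1 + min over i with p[i]+r[k−i]=r[k] of pieces[k−i].
pieces[7] = 2
pieces[8] = 3
pieces[9] = 3
pieces[10] = 2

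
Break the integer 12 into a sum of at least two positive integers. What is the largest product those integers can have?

Let g[k] be the best product for length k (with at least one cut). For each first piece i, the rest contributes max(k−i, g[k−i]).
g[2] = 1×max(1,0) = 1×1 = 1
g[3] = max(1×2, 2×1) = 2
g[4] = max(1×3, 2×2, 3×1) = 4
g[5] = max(1×4, 2×3, 3×2, 4×1) = 6
g[6] = max(1×6, 2×4, 3×3, 4×2, 5×1) = 9
g[7] = max(1×9, 2×6, 3×4, 4×3, 5×2, 6×1) = 12
g[8] = max(1×12, 2×9, 3×6, …, 6×2, 7×1) = 18
g[9] = max(1×18, 2×12, 3×9, …, 7×2, 8×1) = 27
g[10] = max(1×27, 2×18, 3×12, …, 8×2, 9×1) = 36
g[11] = max(1×36, 2×27, 3×18, …, 9×2, 10×1) = 54
g[12] = max(1×54, 2×36, 3×27, …, 10×2, 11×1) = 81
One optimal split: 3 + 3 + 3 + 3; product 3×3×3×3 = 81.

81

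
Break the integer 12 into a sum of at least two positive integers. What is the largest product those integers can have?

81

Fill g[k] for k=2..12: at each k try every first piece i and multiply by the better of (k−i) uncut or g[k−i].
Small cases: g[2]=1, g[3]=2, g[4]=4, g[5]=6.
g[6] = max(1×6, 2×4, 3×3, 4×2, 5×1) = 9
g[7] = max(1×9, 2×6, 3×4, 4×3, 5×2, 6×1) = 12
g[8] = max(1×12, 2×9, 3×6, …, 6×2, 7×1) = 18
g[9] = max(1×18, 2×12, 3×9, …, 7×2, 8×1) = 27
g[10] = max(1×27, 2×18, 3×12, …, 8×2, 9×1) = 36
g[11] = max(1×36, 2×27, 3×18, …, 9×2, 10×1) = 54
g[12] = max(1×54, 2×36, 3×27, …, 10×2, 11×1) = 81
One optimal split: 3 + 3 + 3 + 3; product 3×3×3×3 = 81.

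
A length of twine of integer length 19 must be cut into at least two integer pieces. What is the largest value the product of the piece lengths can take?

972

Fill prod[k] for k=2..19: at each k try every first piece i and multiply by the better of (k−i) uncut or prod[k−i].
Small cases: prod[2]=1, prod[3]=2, prod[4]=4, prod[5]=6, prod[6]=9, prod[7]=12, prod[8]=18, prod[9]=27, prod[10]=36, prod[11]=54, prod[12]=81, prod[13]=108.
prod[14] = 2*max(12,81) = 2*81 = 162
prod[15] = 3*max(12,81) = 3*81 = 243
prod[16] = 2*max(14,162) = 2*162 = 324
prod[17] = 2*max(15,243) = 2*243 = 486
prod[18] = 3*max(15,243) = 3*243 = 729
prod[19] = 2*max(17,486) = 2*486 = 972
One optimal split: 3 + 3 + 3 + 3 + 3 + 2 + 2; product 3*3*3*3*3*2*2 = 972.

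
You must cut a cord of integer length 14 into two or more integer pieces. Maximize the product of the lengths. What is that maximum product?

162

Define prod[k] = max over 1≤i<k of i · max(k−i, prod[k−i]); the inner max lets the remainder stay uncut if that's better.
Small cases: prod[2]=1, prod[3]=2, prod[4]=4, prod[5]=6, prod[6]=9, prod[7]=12.
prod[8] = max(1·12, 2·9, 3·6, …, 6·2, 7·1) = 18
prod[9] = max(1·18, 2·12, 3·9, …, 7·2, 8·1) = 27
prod[10] = max(1·27, 2·18, 3·12, …, 8·2, 9·1) = 36
prod[11] = max(1·36, 2·27, 3·18, …, 9·2, 10·1) = 54
prod[12] = max(1·54, 2·36, 3·27, …, 10·2, 11·1) = 81
prod[13] = max(1·81, 2·54, 3·36, …, 11·2, 12·1) = 108
prod[14] = max(1·108, 2·81, 3·54, …, 12·2, 13·1) = 162
One optimal split: 3 + 3 + 3 + 3 + 2; product 3·3·3·3·2 = 162.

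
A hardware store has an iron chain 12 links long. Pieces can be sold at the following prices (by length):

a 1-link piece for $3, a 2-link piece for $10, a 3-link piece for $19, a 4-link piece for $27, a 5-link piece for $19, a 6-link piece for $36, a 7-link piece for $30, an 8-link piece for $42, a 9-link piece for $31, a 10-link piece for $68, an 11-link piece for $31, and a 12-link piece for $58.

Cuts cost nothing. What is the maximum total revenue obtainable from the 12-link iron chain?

81

Let R[k] be the best obtainable value from length k. For each k, try every first piece i and keep the best of price[i] + R[k−i].
R[1] = 3
R[2] = max(3+3, 10+0) = 10
R[3] = max(3+10, 10+3, 19+0) = 19
R[4] = max(3+19, 10+10, 19+3, 27+0) = 27
R[5] = max(3+27, 10+19, 19+10, 27+3, 19+0) = 30
R[6] = max(3+30, 10+27, 19+19, 27+10, 19+3, 36+0) = 38
R[7] = max(3+38, 10+30, 19+27, …, 36+3, 30+0) = 46
R[8] = max(3+46, 10+38, 19+30, …, 30+3, 42+0) = 54
R[9] = max(3+54, 10+46, 19+38, …, 42+3, 31+0) = 57
R[10] = max(3+57, 10+54, 19+46, …, 31+3, 68+0) = 68
R[11] = max(3+68, 10+57, 19+54, …, 68+3, 31+0) = 73
R[12] = max(3+73, 10+68, 19+57, …, 31+3, 58+0) = 81
One optimal cutting: 4 + 4 + 4 → $27 + $27 + $27 = $81.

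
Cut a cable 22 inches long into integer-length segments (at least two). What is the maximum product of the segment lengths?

2916

Define P[k] = max over 1≤i<k of i · max(k−i, P[k−i]); the inner max lets the remainder stay uncut if that's better.
P[2] = 1·max(1,0) = 1·1 = 1
P[3] = max(1·2, 2·1) = 2
P[4] = max(1·3, 2·2, 3·1) = 4
P[5] = max(1·4, 2·3, 3·2, 4·1) = 6
P[6] = max(1·6, 2·4, 3·3, 4·2, 5·1) = 9
P[7] = max(1·9, 2·6, 3·4, 4·3, 5·2, 6·1) = 12
P[8] = max(1·12, 2·9, 3·6, …, 6·2, 7·1) = 18
P[9] = max(1·18, 2·12, 3·9, …, 7·2, 8·1) = 27
P[10] = max(1·27, 2·18, 3·12, …, 8·2, 9·1) = 36
P[11] = max(1·36, 2·27, 3·18, …, 9·2, 10·1) = 54
P[12] = max(1·54, 2·36, 3·27, …, 10·2, 11·1) = 81
P[13] = max(1·81, 2·54, 3·36, …, 11·2, 12·1) = 108
P[14] = max(1·108, 2·81, 3·54, …, 12·2, 13·1) = 162
P[15] = max(1·162, 2·108, 3·81, …, 13·2, 14·1) = 243
P[16] = max(1·243, 2·162, 3·108, …, 14·2, 15·1) = 324
P[17] = max(1·324, 2·243, 3·162, …, 15·2, 16·1) = 486
P[18] = max(1·486, 2·324, 3·243, …, 16·2, 17·1) = 729
P[19] = max(1·729, 2·486, 3·324, …, 17·2, 18·1) = 972
P[20] = max(1·972, 2·729, 3·486, …, 18·2, 19·1) = 1458
P[21] = max(1·1458, 2·972, 3·729, …, 19·2, 20·1) = 2187
P[22] = max(1·2187, 2·1458, 3·972, …, 20·2, 21·1) = 2916
One optimal split: 3 + 3 + 3 + 3 + 3 + 3 + 2 + 2; product 3·3·3·3·3·3·2·2 = 2916.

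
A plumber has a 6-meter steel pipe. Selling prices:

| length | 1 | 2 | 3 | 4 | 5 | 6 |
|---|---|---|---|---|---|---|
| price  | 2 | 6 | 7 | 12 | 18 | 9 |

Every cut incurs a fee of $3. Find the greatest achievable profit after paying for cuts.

17

Build r[k] bottom-up: r[k] = max over allowed piece i of (p[i] + r[k−i]) − 3 per cut.
r[1] = 2
r[2] = 6
r[3] = 7
r[4] = 12
r[5] = 18
r[6] = 17  (first piece 1, then r[5]=18)
One optimal plan: pieces 5 + 1 (1 cut) → $20 − $3 = $17.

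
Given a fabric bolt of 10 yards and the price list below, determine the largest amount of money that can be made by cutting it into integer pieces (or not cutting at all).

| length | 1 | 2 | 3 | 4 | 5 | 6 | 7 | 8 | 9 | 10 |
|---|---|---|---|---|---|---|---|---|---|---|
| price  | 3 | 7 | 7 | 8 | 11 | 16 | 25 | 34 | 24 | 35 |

41

Build v[k] bottom-up: v[k] = max over allowed piece i of (p[i] + v[k−i]).
v[1] = 3
v[2] = 7
v[3] = 10  (first piece 1, then v[2]=7)
v[4] = 14  (first piece 2, then v[2]=7)
v[5] = 17  (first piece 1, then v[4]=14)
v[6] = 21  (first piece 2, then v[4]=14)
v[7] = 25
v[8] = 34
v[9] = 37  (first piece 1, then v[8]=34)
v[10] = 41  (first piece 2, then v[8]=34)
One optimal cutting: 8 + 2 → $34 + $7 = $41.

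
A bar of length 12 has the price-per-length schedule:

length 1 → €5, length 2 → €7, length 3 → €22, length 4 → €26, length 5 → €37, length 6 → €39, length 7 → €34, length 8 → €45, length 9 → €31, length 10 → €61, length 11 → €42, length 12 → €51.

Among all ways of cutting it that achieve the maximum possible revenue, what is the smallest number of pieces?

4

Build r[k] bottom-up: r[k] = max over allowed piece i of (p[i] + r[k−i]).
r[1] = 5
r[2] = max(5+5, 7+0) = 10
r[3] = max(5+10, 7+5, 22+0) = 22
r[4] = max(5+22, 7+10, 22+5, 26+0) = 27
r[5] = max(5+27, 7+22, 22+10, 26+5, 37+0) = 37
r[6] = max(5+37, 7+27, 22+22, 26+10, 37+5, 39+0) = 44
r[7] = max(5+44, 7+37, 22+27, …, 39+5, 34+0) = 49
r[8] = max(5+49, 7+44, 22+37, …, 34+5, 45+0) = 59
r[9] = max(5+59, 7+49, 22+44, …, 45+5, 31+0) = 66
r[10] = max(5+66, 7+59, 22+49, …, 31+5, 61+0) = 74
r[11] = max(5+74, 7+66, 22+59, …, 61+5, 42+0) = 81
r[12] = max(5+81, 7+74, 22+66, …, 42+5, 51+0) = 88
Maximum revenue is €88.
Now minimize piece count subject to staying optimal: for each k, pieces[k] = 1 + min over i with p[i]+r[k−i]=r[k] of pieces[k−i].
pieces[9] = 3
pieces[10] = 2
pieces[11] = 3
pieces[12] = 4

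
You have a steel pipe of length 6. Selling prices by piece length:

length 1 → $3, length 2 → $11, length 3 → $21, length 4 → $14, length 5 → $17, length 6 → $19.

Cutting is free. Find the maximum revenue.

42

Build v[k] bottom-up: v[k] = max over allowed piece i of (p[i] + v[k−i]).
v[1] = 3
v[2] = max(3+3, 11+0) = 11
v[3] = max(3+11, 11+3, 21+0) = 21
v[4] = max(3+21, 11+11, 21+3, 14+0) = 24
v[5] = max(3+24, 11+21, 21+11, 14+3, 17+0) = 32
v[6] = max(3+32, 11+24, 21+21, 14+11, 17+3, 19+0) = 42
One optimal cutting: 3 + 3 → $21 + $21 = $42.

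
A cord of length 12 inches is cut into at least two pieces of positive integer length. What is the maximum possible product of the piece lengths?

81

Let f[k] be the best product for length k (with at least one cut). For each first piece i, the rest contributes max(k−i, f[k−i]).
Small cases: f[2]=1, f[3]=2, f[4]=4, f[5]=6, f[6]=9.
f[7] = max(1·9, 2·6, 3·4, 4·3, 5·2, 6·1) = 12
f[8] = max(1·12, 2·9, 3·6, …, 6·2, 7·1) = 18
f[9] = max(1·18, 2·12, 3·9, …, 7·2, 8·1) = 27
f[10] = max(1·27, 2·18, 3·12, …, 8·2, 9·1) = 36
f[11] = max(1·36, 2·27, 3·18, …, 9·2, 10·1) = 54
f[12] = max(1·54, 2·36, 3·27, …, 10·2, 11·1) = 81
One optimal split: 3 + 3 + 3 + 3; product 3·3·3·3 = 81.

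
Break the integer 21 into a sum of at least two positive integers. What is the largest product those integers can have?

Let g[k] be the best product for length k (with at least one cut). For each first piece i, the rest contributes max(k−i, g[k−i]).
g[2] = 1×max(1,0) = 1×1 = 1
g[3] = 1×max(2,1) = 1×2 = 2
g[4] = 2×max(2,1) = 2×2 = 4
g[5] = 2×max(3,2) = 2×3 = 6
g[6] = 3×max(3,2) = 3×3 = 9
g[7] = 2×max(5,6) = 2×6 = 12
g[8] = 2×max(6,9) = 2×9 = 18
g[9] = 3×max(6,9) = 3×9 = 27
g[10] = 2×max(8,18) = 2×18 = 36
g[11] = 2×max(9,27) = 2×27 = 54
g[12] = 3×max(9,27) = 3×27 = 81
g[13] = 2×max(11,54) = 2×54 = 108
g[14] = 2×max(12,81) = 2×81 = 162
g[15] = 3×max(12,81) = 3×81 = 243
g[16] = 2×max(14,162) = 2×162 = 324
g[17] = 2×max(15,243) = 2×243 = 486
g[18] = 3×max(15,243) = 3×243 = 729
g[19] = 2×max(17,486) = 2×486 = 972
g[20] = 2×max(18,729) = 2×729 = 1458
g[21] = 3×max(18,729) = 3×729 = 2187
One optimal split: 3 + 3 + 3 + 3 + 3 + 3 + 3; product 3×3×3×3×3×3×3 = 2187.

2187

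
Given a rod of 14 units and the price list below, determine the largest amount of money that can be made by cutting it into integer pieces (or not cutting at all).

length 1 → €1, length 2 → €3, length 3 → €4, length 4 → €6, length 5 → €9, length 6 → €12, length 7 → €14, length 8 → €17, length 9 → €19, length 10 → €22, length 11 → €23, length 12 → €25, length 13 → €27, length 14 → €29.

Let v[k] be the best obtainable value from length k. For each k, try every first piece i and keep the best of price[i] + v[k−i].
v[1] = 1
v[2] = 3
v[3] = 4  (first piece 1, then v[2]=3)
v[4] = 6  (first piece 2, then v[2]=3)
v[5] = 9
v[6] = 12
v[7] = 14
v[8] = 17
v[9] = 19
v[10] = 22
v[11] = 23  (first piece 1, then v[10]=22)
v[12] = 25  (first piece 2, then v[10]=22)
v[13] = 27
v[14] = 29  (first piece 6, then v[8]=17)
One optimal cutting: 8 + 6 → €17 + €12 = €29.

29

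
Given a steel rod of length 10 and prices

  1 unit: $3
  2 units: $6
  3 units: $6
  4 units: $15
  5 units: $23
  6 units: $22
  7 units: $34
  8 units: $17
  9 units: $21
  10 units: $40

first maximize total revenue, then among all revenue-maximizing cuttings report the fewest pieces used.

2

Build r[k] bottom-up: r[k] = max over allowed piece i of (p[i] + r[k−i]).
r[1] = 3
r[2] = 6  (first piece 1, then r[1]=3)
r[3] = 9  (first piece 1, then r[2]=6)
r[4] = 15
r[5] = 23
r[6] = 26  (first piece 1, then r[5]=23)
r[7] = 34
r[8] = 37  (first piece 1, then r[7]=34)
r[9] = 40  (first piece 1, then r[8]=37)
r[10] = 46  (first piece 5, then r[5]=23)
Maximum revenue is $46.
Now minimize piece count subject to staying optimal: for each k, pieces[k] = 1 + min over i with p[i]+r[k−i]=r[k] of pieces[k−i].
pieces[7] = 1
pieces[8] = 2
pieces[9] = 2
pieces[10] = 2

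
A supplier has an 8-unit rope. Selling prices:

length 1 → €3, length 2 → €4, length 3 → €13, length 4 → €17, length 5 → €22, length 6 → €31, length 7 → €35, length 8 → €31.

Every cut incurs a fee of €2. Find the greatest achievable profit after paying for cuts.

Consider every possible first cut. v[k] is the best of p[i]+v[k−i] over all sellable i≤k, charging 2 whenever i<k.
v[1] = 3
v[2] = max(3+3-2, 4+0) = 4
v[3] = max(3+4-2, 4+3-2, 13+0) = 13
v[4] = max(3+13-2, 4+4-2, 13+3-2, 17+0) = 17
v[5] = max(3+17-2, 4+13-2, 13+4-2, 17+3-2, 22+0) = 22
v[6] = max(3+22-2, 4+17-2, 13+13-2, 17+4-2, 22+3-2, 31+0) = 31
v[7] = max(3+31-2, 4+22-2, 13+17-2, …, 31+3-2, 35+0) = 35
v[8] = max(3+35-2, 4+31-2, 13+22-2, …, 35+3-2, 31+0) = 36
One optimal plan: pieces 7 + 1 (1 cut) → €38 − €2 = €36.

36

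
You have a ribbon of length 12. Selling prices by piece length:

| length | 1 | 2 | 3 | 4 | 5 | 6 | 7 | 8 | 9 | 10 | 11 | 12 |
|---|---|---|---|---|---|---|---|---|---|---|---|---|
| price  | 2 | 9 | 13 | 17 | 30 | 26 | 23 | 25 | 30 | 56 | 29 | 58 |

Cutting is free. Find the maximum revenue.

Consider every possible first cut. R[k] is the best of p[i]+R[k−i] over all sellable i≤k.
R[1] = 2
R[2] = 9
R[3] = 13
R[4] = 18  (first piece 2, then R[2]=9)
R[5] = 30
R[6] = 32  (first piece 1, then R[5]=30)
R[7] = 39  (first piece 2, then R[5]=30)
R[8] = 43  (first piece 3, then R[5]=30)
R[9] = 48  (first piece 2, then R[7]=39)
R[10] = 60  (first piece 5, then R[5]=30)
R[11] = 62  (first piece 1, then R[10]=60)
R[12] = 69  (first piece 2, then R[10]=60)
One optimal cutting: 5 + 5 + 2 → ¢30 + ¢30 + ¢9 = ¢69.

69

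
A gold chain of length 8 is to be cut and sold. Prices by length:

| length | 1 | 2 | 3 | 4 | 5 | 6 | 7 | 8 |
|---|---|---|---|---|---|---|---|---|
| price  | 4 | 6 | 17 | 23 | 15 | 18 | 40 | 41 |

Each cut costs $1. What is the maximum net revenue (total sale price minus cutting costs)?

Build net[k] bottom-up: net[k] = max over allowed piece i of (p[i] + net[k−i]) − 1 per cut.
net[1] = 4
net[2] = 7  (first piece 1, then net[1]=4)
net[3] = 17
net[4] = 23
net[5] = 26  (first piece 1, then net[4]=23)
net[6] = 33  (first piece 3, then net[3]=17)
net[7] = 40
net[8] = 45  (first piece 4, then net[4]=23)
One optimal plan: pieces 4 + 4 (1 cut) → $46 − $1 = $45.

45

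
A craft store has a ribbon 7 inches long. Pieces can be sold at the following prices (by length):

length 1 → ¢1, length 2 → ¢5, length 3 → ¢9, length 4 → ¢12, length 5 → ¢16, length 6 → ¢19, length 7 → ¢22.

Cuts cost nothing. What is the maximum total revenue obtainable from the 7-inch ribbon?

22

Build v[k] bottom-up: v[k] = max over allowed piece i of (p[i] + v[k−i]).
v[1] = 1
v[2] = max(1+1, 5+0) = 5
v[3] = max(1+5, 5+1, 9+0) = 9
v[4] = max(1+9, 5+5, 9+1, 12+0) = 12
v[5] = max(1+12, 5+9, 9+5, 12+1, 16+0) = 16
v[6] = max(1+16, 5+12, 9+9, 12+5, 16+1, 19+0) = 19
v[7] = max(1+19, 5+16, 9+12, …, 19+1, 22+0) = 22
Best is to sell the whole 7-inch piece uncut for ¢22.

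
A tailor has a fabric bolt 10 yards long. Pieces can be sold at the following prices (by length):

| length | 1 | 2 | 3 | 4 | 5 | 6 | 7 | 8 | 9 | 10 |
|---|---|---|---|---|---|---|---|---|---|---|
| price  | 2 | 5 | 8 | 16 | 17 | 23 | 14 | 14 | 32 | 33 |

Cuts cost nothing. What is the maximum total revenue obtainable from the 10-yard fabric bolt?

39

Build R[k] bottom-up: R[k] = max over allowed piece i of (p[i] + R[k−i]).
R[1] = 2
R[2] = 5
R[3] = 8
R[4] = 16
R[5] = 18  (first piece 1, then R[4]=16)
R[6] = 23
R[7] = 25  (first piece 1, then R[6]=23)
R[8] = 32  (first piece 4, then R[4]=16)
R[9] = 34  (first piece 1, then R[8]=32)
R[10] = 39  (first piece 4, then R[6]=23)
One optimal cutting: 6 + 4 → $23 + $16 = $39.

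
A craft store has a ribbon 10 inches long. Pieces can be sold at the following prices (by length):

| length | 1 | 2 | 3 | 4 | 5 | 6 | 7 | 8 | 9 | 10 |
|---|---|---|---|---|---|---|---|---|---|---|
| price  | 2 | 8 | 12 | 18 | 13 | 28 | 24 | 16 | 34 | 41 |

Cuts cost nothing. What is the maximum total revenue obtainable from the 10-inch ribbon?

Let R[k] be the best obtainable value from length k. For each k, try every first piece i and keep the best of price[i] + R[k−i].
R[1] = 2
R[2] = 8
R[3] = 12
R[4] = 18
R[5] = 20  (first piece 1, then R[4]=18)
R[6] = 28
R[7] = 30  (first piece 1, then R[6]=28)
R[8] = 36  (first piece 2, then R[6]=28)
R[9] = 40  (first piece 3, then R[6]=28)
R[10] = 46  (first piece 4, then R[6]=28)
One optimal cutting: 6 + 4 → ¢28 + ¢18 = ¢46.

46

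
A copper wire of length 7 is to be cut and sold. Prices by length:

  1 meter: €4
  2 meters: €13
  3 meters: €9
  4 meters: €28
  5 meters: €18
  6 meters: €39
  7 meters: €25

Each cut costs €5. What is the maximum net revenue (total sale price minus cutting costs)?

Let net[k] be the best obtainable value from length k. For each k, try every first piece i and keep the best of price[i] + net[k−i] minus the 5 cut fee when i<k.
net[1] = 4
net[2] = max(4+4-5, 13+0) = 13
net[3] = max(4+13-5, 13+4-5, 9+0) = 12
net[4] = max(4+12-5, 13+13-5, 9+4-5, 28+0) = 28
net[5] = max(4+28-5, 13+12-5, 9+13-5, 28+4-5, 18+0) = 27
net[6] = max(4+27-5, 13+28-5, 9+12-5, 28+13-5, 18+4-5, 39+0) = 39
net[7] = max(4+39-5, 13+27-5, 9+28-5, …, 39+4-5, 25+0) = 38
One optimal plan: pieces 6 + 1 (1 cut) → €43 − €5 = €38.

38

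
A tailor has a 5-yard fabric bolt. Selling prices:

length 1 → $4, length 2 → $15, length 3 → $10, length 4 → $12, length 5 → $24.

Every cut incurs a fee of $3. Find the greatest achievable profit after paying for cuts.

28

Let v[k] be the best obtainable value from length k. For each k, try every first piece i and keep the best of price[i] + v[k−i] minus the 3 cut fee when i<k.
v[1] = 4
v[2] = max(4+4-3, 15+0) = 15
v[3] = max(4+15-3, 15+4-3, 10+0) = 16
v[4] = max(4+16-3, 15+15-3, 10+4-3, 12+0) = 27
v[5] = max(4+27-3, 15+16-3, 10+15-3, 12+4-3, 24+0) = 28
One optimal plan: pieces 2 + 2 + 1 (2 cuts) → $34 − $6 = $28.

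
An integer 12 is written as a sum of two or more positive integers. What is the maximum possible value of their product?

Define P[k] = max over 1≤i<k of i · max(k−i, P[k−i]); the inner max lets the remainder stay uncut if that's better.
P[2] = 1×max(1,0) = 1×1 = 1
P[3] = 1×max(2,1) = 1×2 = 2
P[4] = 2×max(2,1) = 2×2 = 4
P[5] = 2×max(3,2) = 2×3 = 6
P[6] = 3×max(3,2) = 3×3 = 9
P[7] = 2×max(5,6) = 2×6 = 12
P[8] = 2×max(6,9) = 2×9 = 18
P[9] = 3×max(6,9) = 3×9 = 27
P[10] = 2×max(8,18) = 2×18 = 36
P[11] = 2×max(9,27) = 2×27 = 54
P[12] = 3×max(9,27) = 3×27 = 81
One optimal split: 3 + 3 + 3 + 3; product 3×3×3×3 = 81.

81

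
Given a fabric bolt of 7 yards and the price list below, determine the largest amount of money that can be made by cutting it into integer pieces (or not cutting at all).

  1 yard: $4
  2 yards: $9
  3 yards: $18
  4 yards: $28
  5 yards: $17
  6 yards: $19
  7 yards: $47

47

Let best[k] be the best obtainable value from length k. For each k, try every first piece i and keep the best of price[i] + best[k−i].
best[1] = 4
best[2] = 9
best[3] = 18
best[4] = 28
best[5] = 32  (first piece 1, then best[4]=28)
best[6] = 37  (first piece 2, then best[4]=28)
best[7] = 47
Best is to sell the whole 7-yard piece uncut for $47.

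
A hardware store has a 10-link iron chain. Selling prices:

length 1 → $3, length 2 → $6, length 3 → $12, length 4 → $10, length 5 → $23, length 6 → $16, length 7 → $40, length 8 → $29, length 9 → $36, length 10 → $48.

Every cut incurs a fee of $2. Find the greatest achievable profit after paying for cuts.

Build r[k] bottom-up: r[k] = max over allowed piece i of (p[i] + r[k−i]) − 2 per cut.
r[1] = 3
r[2] = max(3+3-2, 6+0) = 6
r[3] = max(3+6-2, 6+3-2, 12+0) = 12
r[4] = max(3+12-2, 6+6-2, 12+3-2, 10+0) = 13
r[5] = max(3+13-2, 6+12-2, 12+6-2, 10+3-2, 23+0) = 23
r[6] = max(3+23-2, 6+13-2, 12+12-2, 10+6-2, 23+3-2, 16+0) = 24
r[7] = max(3+24-2, 6+23-2, 12+13-2, …, 16+3-2, 40+0) = 40
r[8] = max(3+40-2, 6+24-2, 12+23-2, …, 40+3-2, 29+0) = 41
r[9] = max(3+41-2, 6+40-2, 12+24-2, …, 29+3-2, 36+0) = 44
r[10] = max(3+44-2, 6+41-2, 12+40-2, …, 36+3-2, 48+0) = 50
One optimal plan: pieces 7 + 3 (1 cut) → $52 − $2 = $50.

50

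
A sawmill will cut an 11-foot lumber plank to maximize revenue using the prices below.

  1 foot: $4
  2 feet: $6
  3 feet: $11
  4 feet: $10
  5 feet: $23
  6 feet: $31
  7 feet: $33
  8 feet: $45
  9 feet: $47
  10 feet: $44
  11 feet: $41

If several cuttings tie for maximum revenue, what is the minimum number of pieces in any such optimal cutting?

4

Let r[k] be the best obtainable value from length k. For each k, try every first piece i and keep the best of price[i] + r[k−i].
r[1] = 4
r[2] = 8  (first piece 1, then r[1]=4)
r[3] = 12  (first piece 1, then r[2]=8)
r[4] = 16  (first piece 1, then r[3]=12)
r[5] = 23
r[6] = 31
r[7] = 35  (first piece 1, then r[6]=31)
r[8] = 45
r[9] = 49  (first piece 1, then r[8]=45)
r[10] = 53  (first piece 1, then r[9]=49)
r[11] = 57  (first piece 1, then r[10]=53)
Maximum revenue is $57.
Now minimize piece count subject to staying optimal: for each k, pieces[k] = 1 + min over i with p[i]+r[k−i]=r[k] of pieces[k−i].
pieces[8] = 1
pieces[9] = 2
pieces[10] = 3
pieces[11] = 4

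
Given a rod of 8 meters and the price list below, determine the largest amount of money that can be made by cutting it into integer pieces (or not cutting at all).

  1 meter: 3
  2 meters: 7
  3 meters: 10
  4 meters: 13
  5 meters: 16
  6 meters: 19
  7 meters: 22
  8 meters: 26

Build v[k] bottom-up: v[k] = max over allowed piece i of (p[i] + v[k−i]).
v[1] = 3
v[2] = 7
v[3] = 10  (first piece 1, then v[2]=7)
v[4] = 14  (first piece 2, then v[2]=7)
v[5] = 17  (first piece 1, then v[4]=14)
v[6] = 21  (first piece 2, then v[4]=14)
v[7] = 24  (first piece 1, then v[6]=21)
v[8] = 28  (first piece 2, then v[6]=21)
One optimal cutting: 2 + 2 + 2 + 2 → 7 + 7 + 7 + 7 = 28.

28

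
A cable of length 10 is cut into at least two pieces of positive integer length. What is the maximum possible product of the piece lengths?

36

Define g[k] = max over 1≤i<k of i · max(k−i, g[k−i]); the inner max lets the remainder stay uncut if that's better.
g[2] = 1*max(1,0) = 1*1 = 1
g[3] = max(1*2, 2*1) = 2
g[4] = max(1*3, 2*2, 3*1) = 4
g[5] = max(1*4, 2*3, 3*2, 4*1) = 6
g[6] = max(1*6, 2*4, 3*3, 4*2, 5*1) = 9
g[7] = max(1*9, 2*6, 3*4, 4*3, 5*2, 6*1) = 12
g[8] = max(1*12, 2*9, 3*6, …, 6*2, 7*1) = 18
g[9] = max(1*18, 2*12, 3*9, …, 7*2, 8*1) = 27
g[10] = max(1*27, 2*18, 3*12, …, 8*2, 9*1) = 36
One optimal split: 3 + 3 + 2 + 2; product 3*3*2*2 = 36.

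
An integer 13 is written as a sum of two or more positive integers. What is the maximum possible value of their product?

Fill g[k] for k=2..13: at each k try every first piece i and multiply by the better of (k−i) uncut or g[k−i].
g[2] = 1*max(1,0) = 1*1 = 1
g[3] = 1*max(2,1) = 1*2 = 2
g[4] = 2*max(2,1) = 2*2 = 4
g[5] = 2*max(3,2) = 2*3 = 6
g[6] = 3*max(3,2) = 3*3 = 9
g[7] = 2*max(5,6) = 2*6 = 12
g[8] = 2*max(6,9) = 2*9 = 18
g[9] = 3*max(6,9) = 3*9 = 27
g[10] = 2*max(8,18) = 2*18 = 36
g[11] = 2*max(9,27) = 2*27 = 54
g[12] = 3*max(9,27) = 3*27 = 81
g[13] = 2*max(11,54) = 2*54 = 108
One optimal split: 3 + 3 + 3 + 2 + 2; product 3*3*3*2*2 = 108.

108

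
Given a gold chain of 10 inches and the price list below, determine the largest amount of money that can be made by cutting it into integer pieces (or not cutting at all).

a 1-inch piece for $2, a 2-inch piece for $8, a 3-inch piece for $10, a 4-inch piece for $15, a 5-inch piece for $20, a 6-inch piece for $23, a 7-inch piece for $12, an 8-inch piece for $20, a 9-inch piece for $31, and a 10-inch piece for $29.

40

Let r[k] be the best obtainable value from length k. For each k, try every first piece i and keep the best of price[i] + r[k−i].
r[1] = 2
r[2] = max(2+2, 8+0) = 8
r[3] = max(2+8, 8+2, 10+0) = 10
r[4] = max(2+10, 8+8, 10+2, 15+0) = 16
r[5] = max(2+16, 8+10, 10+8, 15+2, 20+0) = 20
r[6] = max(2+20, 8+16, 10+10, 15+8, 20+2, 23+0) = 24
r[7] = max(2+24, 8+20, 10+16, …, 23+2, 12+0) = 28
r[8] = max(2+28, 8+24, 10+20, …, 12+2, 20+0) = 32
r[9] = max(2+32, 8+28, 10+24, …, 20+2, 31+0) = 36
r[10] = max(2+36, 8+32, 10+28, …, 31+2, 29+0) = 40
One optimal cutting: 2 + 2 + 2 + 2 + 2 → $8 + $8 + $8 + $8 + $8 = $40.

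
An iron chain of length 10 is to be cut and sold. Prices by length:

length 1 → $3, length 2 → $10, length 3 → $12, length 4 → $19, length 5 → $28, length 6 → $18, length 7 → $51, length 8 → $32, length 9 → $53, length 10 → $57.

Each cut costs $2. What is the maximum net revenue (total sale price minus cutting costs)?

Consider every possible first cut. v[k] is the best of p[i]+v[k−i] over all sellable i≤k, charging 2 whenever i<k.
v[1] = 3
v[2] = max(3+3-2, 10+0) = 10
v[3] = max(3+10-2, 10+3-2, 12+0) = 12
v[4] = max(3+12-2, 10+10-2, 12+3-2, 19+0) = 19
v[5] = max(3+19-2, 10+12-2, 12+10-2, 19+3-2, 28+0) = 28
v[6] = max(3+28-2, 10+19-2, 12+12-2, 19+10-2, 28+3-2, 18+0) = 29
v[7] = max(3+29-2, 10+28-2, 12+19-2, …, 18+3-2, 51+0) = 51
v[8] = max(3+51-2, 10+29-2, 12+28-2, …, 51+3-2, 32+0) = 52
v[9] = max(3+52-2, 10+51-2, 12+29-2, …, 32+3-2, 53+0) = 59
v[10] = max(3+59-2, 10+52-2, 12+51-2, …, 53+3-2, 57+0) = 61
One optimal plan: pieces 7 + 3 (1 cut) → $63 − $2 = $61.

61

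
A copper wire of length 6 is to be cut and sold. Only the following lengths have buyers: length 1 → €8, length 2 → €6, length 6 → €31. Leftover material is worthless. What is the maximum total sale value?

Let f[k] be the best obtainable value from length k. For each k, try every first piece i and keep the best of price[i] + f[k−i].
f[1] = 8
f[2] = max(8+8, 6+0) = 16
f[3] = max(8+16, 6+8) = 24
f[4] = max(8+24, 6+16) = 32
f[5] = max(8+32, 6+24) = 40
f[6] = max(8+40, 6+32, 31+0) = 48
One optimal cutting: 1 + 1 + 1 + 1 + 1 + 1 → €48.

48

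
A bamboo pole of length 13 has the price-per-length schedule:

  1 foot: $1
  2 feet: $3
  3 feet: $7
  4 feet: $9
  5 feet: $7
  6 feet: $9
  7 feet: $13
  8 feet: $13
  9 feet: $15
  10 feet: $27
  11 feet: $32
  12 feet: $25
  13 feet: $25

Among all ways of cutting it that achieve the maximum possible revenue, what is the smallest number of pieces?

2

Consider every possible first cut. r[k] is the best of p[i]+r[k−i] over all sellable i≤k.
r[1] = 1
r[2] = 3
r[3] = 7
r[4] = 9
r[5] = 10  (first piece 1, then r[4]=9)
r[6] = 14  (first piece 3, then r[3]=7)
r[7] = 16  (first piece 3, then r[4]=9)
r[8] = 18  (first piece 4, then r[4]=9)
r[9] = 21  (first piece 3, then r[6]=14)
r[10] = 27
r[11] = 32
r[12] = 33  (first piece 1, then r[11]=32)
r[13] = 35  (first piece 2, then r[11]=32)
Maximum revenue is $35.
Now minimize piece count subject to staying optimal: for each k, pieces[k] = 1 + min over i with p[i]+r[k−i]=r[k] of pieces[k−i].
pieces[10] = 1
pieces[11] = 1
pieces[12] = 2
pieces[13] = 2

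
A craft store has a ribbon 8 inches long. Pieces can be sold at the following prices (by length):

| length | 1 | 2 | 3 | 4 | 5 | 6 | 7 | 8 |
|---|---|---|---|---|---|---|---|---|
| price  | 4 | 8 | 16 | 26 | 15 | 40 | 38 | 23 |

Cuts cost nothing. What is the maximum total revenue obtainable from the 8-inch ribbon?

Let r[k] be the best obtainable value from length k. For each k, try every first piece i and keep the best of price[i] + r[k−i].
r[1] = 4
r[2] = 8  (first piece 1, then r[1]=4)
r[3] = 16
r[4] = 26
r[5] = 30  (first piece 1, then r[4]=26)
r[6] = 40
r[7] = 44  (first piece 1, then r[6]=40)
r[8] = 52  (first piece 4, then r[4]=26)
One optimal cutting: 4 + 4 → ¢26 + ¢26 = ¢52.

52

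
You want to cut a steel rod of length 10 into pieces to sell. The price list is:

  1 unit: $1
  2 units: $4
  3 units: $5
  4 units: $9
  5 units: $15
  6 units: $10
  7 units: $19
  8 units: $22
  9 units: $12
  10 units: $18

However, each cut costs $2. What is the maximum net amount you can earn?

28

Consider every possible first cut. v[k] is the best of p[i]+v[k−i] over all sellable i≤k, charging 2 whenever i<k.
v[1] = 1
v[2] = 4
v[3] = 5
v[4] = 9
v[5] = 15
v[6] = 14  (first piece 1, then v[5]=15)
v[7] = 19
v[8] = 22
v[9] = 22  (first piece 4, then v[5]=15)
v[10] = 28  (first piece 5, then v[5]=15)
One optimal plan: pieces 5 + 5 (1 cut) → $30 − $2 = $28.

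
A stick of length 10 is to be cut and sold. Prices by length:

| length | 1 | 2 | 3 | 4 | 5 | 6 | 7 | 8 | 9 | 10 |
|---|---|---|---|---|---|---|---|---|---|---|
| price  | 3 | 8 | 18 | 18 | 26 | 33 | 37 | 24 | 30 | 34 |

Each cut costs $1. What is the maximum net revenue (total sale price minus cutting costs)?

54

Consider every possible first cut. v[k] is the best of p[i]+v[k−i] over all sellable i≤k, charging 1 whenever i<k.
v[1] = 3
v[2] = 8
v[3] = 18
v[4] = 20  (first piece 1, then v[3]=18)
v[5] = 26
v[6] = 35  (first piece 3, then v[3]=18)
v[7] = 37  (first piece 1, then v[6]=35)
v[8] = 43  (first piece 3, then v[5]=26)
v[9] = 52  (first piece 3, then v[6]=35)
v[10] = 54  (first piece 1, then v[9]=52)
One optimal plan: pieces 3 + 3 + 3 + 1 (3 cuts) → $57 − $3 = $54.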